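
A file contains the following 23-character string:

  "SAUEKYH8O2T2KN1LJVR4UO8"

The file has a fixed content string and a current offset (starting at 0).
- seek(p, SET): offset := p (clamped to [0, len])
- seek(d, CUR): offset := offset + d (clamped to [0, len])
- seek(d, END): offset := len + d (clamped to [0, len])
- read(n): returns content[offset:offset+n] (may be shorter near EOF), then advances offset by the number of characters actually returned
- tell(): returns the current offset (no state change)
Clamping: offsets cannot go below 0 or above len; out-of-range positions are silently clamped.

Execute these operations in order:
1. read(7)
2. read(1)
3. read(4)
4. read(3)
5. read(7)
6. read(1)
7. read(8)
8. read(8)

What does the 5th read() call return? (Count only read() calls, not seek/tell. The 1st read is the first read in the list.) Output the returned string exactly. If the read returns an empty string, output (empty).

Answer: LJVR4UO

Derivation:
After 1 (read(7)): returned 'SAUEKYH', offset=7
After 2 (read(1)): returned '8', offset=8
After 3 (read(4)): returned 'O2T2', offset=12
After 4 (read(3)): returned 'KN1', offset=15
After 5 (read(7)): returned 'LJVR4UO', offset=22
After 6 (read(1)): returned '8', offset=23
After 7 (read(8)): returned '', offset=23
After 8 (read(8)): returned '', offset=23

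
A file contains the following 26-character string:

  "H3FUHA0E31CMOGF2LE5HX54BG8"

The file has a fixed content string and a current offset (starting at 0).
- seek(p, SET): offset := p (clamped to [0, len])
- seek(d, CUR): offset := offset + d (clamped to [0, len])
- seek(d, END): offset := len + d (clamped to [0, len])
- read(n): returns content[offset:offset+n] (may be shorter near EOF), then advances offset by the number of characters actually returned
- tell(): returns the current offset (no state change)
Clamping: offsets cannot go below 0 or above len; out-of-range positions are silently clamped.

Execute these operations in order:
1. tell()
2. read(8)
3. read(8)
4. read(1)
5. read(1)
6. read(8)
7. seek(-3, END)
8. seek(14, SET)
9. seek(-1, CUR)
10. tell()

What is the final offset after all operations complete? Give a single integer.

Answer: 13

Derivation:
After 1 (tell()): offset=0
After 2 (read(8)): returned 'H3FUHA0E', offset=8
After 3 (read(8)): returned '31CMOGF2', offset=16
After 4 (read(1)): returned 'L', offset=17
After 5 (read(1)): returned 'E', offset=18
After 6 (read(8)): returned '5HX54BG8', offset=26
After 7 (seek(-3, END)): offset=23
After 8 (seek(14, SET)): offset=14
After 9 (seek(-1, CUR)): offset=13
After 10 (tell()): offset=13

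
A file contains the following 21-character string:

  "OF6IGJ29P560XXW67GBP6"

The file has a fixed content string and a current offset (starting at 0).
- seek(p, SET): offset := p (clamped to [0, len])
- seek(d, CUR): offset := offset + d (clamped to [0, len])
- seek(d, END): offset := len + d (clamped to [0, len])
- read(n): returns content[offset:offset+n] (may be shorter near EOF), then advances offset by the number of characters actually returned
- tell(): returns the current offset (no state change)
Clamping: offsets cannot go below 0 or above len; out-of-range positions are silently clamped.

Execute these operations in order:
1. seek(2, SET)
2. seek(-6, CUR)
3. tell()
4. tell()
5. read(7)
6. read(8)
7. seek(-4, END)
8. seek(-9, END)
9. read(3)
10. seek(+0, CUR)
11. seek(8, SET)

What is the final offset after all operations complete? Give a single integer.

Answer: 8

Derivation:
After 1 (seek(2, SET)): offset=2
After 2 (seek(-6, CUR)): offset=0
After 3 (tell()): offset=0
After 4 (tell()): offset=0
After 5 (read(7)): returned 'OF6IGJ2', offset=7
After 6 (read(8)): returned '9P560XXW', offset=15
After 7 (seek(-4, END)): offset=17
After 8 (seek(-9, END)): offset=12
After 9 (read(3)): returned 'XXW', offset=15
After 10 (seek(+0, CUR)): offset=15
After 11 (seek(8, SET)): offset=8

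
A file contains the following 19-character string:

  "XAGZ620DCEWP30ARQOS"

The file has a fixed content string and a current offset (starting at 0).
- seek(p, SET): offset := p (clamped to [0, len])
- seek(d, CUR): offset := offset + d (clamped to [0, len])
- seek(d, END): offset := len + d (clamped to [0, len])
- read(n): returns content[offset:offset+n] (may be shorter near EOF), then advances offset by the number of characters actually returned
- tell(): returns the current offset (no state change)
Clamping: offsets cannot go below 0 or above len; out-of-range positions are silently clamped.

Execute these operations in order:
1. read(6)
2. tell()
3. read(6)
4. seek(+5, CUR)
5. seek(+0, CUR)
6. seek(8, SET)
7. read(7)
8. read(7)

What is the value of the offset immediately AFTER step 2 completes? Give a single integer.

Answer: 6

Derivation:
After 1 (read(6)): returned 'XAGZ62', offset=6
After 2 (tell()): offset=6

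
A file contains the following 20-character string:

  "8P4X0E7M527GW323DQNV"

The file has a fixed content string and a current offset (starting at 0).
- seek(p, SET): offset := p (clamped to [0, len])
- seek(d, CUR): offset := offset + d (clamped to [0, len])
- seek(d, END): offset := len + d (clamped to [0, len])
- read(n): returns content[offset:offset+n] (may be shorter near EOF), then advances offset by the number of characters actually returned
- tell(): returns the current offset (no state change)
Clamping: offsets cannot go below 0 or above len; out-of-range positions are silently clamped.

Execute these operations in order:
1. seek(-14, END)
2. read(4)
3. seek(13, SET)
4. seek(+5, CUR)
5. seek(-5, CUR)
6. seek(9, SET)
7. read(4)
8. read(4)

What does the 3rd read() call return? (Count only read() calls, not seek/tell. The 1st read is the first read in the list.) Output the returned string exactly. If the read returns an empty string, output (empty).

After 1 (seek(-14, END)): offset=6
After 2 (read(4)): returned '7M52', offset=10
After 3 (seek(13, SET)): offset=13
After 4 (seek(+5, CUR)): offset=18
After 5 (seek(-5, CUR)): offset=13
After 6 (seek(9, SET)): offset=9
After 7 (read(4)): returned '27GW', offset=13
After 8 (read(4)): returned '323D', offset=17

Answer: 323D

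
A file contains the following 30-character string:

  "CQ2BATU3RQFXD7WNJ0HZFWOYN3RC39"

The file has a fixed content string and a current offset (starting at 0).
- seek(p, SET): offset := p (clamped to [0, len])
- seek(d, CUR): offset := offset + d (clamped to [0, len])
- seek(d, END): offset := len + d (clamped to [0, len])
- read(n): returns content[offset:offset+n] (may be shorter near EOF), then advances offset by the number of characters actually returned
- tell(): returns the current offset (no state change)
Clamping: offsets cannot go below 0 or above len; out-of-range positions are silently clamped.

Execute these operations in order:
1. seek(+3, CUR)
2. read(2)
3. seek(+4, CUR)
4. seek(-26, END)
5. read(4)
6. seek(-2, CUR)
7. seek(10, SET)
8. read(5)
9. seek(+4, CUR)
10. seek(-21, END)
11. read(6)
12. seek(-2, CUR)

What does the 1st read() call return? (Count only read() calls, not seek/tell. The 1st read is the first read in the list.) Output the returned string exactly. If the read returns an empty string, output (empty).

Answer: BA

Derivation:
After 1 (seek(+3, CUR)): offset=3
After 2 (read(2)): returned 'BA', offset=5
After 3 (seek(+4, CUR)): offset=9
After 4 (seek(-26, END)): offset=4
After 5 (read(4)): returned 'ATU3', offset=8
After 6 (seek(-2, CUR)): offset=6
After 7 (seek(10, SET)): offset=10
After 8 (read(5)): returned 'FXD7W', offset=15
After 9 (seek(+4, CUR)): offset=19
After 10 (seek(-21, END)): offset=9
After 11 (read(6)): returned 'QFXD7W', offset=15
After 12 (seek(-2, CUR)): offset=13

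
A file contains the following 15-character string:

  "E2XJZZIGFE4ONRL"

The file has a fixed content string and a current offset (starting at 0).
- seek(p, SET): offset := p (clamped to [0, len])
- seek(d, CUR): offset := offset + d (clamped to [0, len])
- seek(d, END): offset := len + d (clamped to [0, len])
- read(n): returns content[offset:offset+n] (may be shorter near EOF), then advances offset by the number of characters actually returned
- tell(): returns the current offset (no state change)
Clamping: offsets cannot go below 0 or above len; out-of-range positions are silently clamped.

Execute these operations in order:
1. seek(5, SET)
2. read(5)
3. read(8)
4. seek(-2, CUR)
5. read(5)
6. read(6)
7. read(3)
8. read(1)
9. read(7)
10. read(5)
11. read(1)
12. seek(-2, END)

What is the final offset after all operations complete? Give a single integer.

After 1 (seek(5, SET)): offset=5
After 2 (read(5)): returned 'ZIGFE', offset=10
After 3 (read(8)): returned '4ONRL', offset=15
After 4 (seek(-2, CUR)): offset=13
After 5 (read(5)): returned 'RL', offset=15
After 6 (read(6)): returned '', offset=15
After 7 (read(3)): returned '', offset=15
After 8 (read(1)): returned '', offset=15
After 9 (read(7)): returned '', offset=15
After 10 (read(5)): returned '', offset=15
After 11 (read(1)): returned '', offset=15
After 12 (seek(-2, END)): offset=13

Answer: 13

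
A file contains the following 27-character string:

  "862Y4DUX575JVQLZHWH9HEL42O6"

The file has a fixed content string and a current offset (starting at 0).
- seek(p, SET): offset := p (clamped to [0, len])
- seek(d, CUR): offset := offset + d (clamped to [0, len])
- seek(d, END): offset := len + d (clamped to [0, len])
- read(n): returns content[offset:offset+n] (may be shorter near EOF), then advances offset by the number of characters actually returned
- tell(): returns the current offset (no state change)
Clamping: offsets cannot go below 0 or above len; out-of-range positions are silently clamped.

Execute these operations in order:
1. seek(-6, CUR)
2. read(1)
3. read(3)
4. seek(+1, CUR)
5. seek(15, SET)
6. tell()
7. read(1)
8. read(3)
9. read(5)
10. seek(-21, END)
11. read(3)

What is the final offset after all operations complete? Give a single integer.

After 1 (seek(-6, CUR)): offset=0
After 2 (read(1)): returned '8', offset=1
After 3 (read(3)): returned '62Y', offset=4
After 4 (seek(+1, CUR)): offset=5
After 5 (seek(15, SET)): offset=15
After 6 (tell()): offset=15
After 7 (read(1)): returned 'Z', offset=16
After 8 (read(3)): returned 'HWH', offset=19
After 9 (read(5)): returned '9HEL4', offset=24
After 10 (seek(-21, END)): offset=6
After 11 (read(3)): returned 'UX5', offset=9

Answer: 9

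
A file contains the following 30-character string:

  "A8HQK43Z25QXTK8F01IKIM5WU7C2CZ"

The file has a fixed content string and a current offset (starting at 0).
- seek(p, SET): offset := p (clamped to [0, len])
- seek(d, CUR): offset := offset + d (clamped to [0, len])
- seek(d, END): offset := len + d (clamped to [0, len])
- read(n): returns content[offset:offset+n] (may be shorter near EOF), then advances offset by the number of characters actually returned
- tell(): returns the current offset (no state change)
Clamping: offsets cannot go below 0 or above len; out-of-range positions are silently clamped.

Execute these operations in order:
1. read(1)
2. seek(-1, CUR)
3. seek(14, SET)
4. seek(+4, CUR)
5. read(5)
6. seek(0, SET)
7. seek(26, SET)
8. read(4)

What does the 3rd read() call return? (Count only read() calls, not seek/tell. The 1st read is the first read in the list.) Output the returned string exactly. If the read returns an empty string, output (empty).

After 1 (read(1)): returned 'A', offset=1
After 2 (seek(-1, CUR)): offset=0
After 3 (seek(14, SET)): offset=14
After 4 (seek(+4, CUR)): offset=18
After 5 (read(5)): returned 'IKIM5', offset=23
After 6 (seek(0, SET)): offset=0
After 7 (seek(26, SET)): offset=26
After 8 (read(4)): returned 'C2CZ', offset=30

Answer: C2CZ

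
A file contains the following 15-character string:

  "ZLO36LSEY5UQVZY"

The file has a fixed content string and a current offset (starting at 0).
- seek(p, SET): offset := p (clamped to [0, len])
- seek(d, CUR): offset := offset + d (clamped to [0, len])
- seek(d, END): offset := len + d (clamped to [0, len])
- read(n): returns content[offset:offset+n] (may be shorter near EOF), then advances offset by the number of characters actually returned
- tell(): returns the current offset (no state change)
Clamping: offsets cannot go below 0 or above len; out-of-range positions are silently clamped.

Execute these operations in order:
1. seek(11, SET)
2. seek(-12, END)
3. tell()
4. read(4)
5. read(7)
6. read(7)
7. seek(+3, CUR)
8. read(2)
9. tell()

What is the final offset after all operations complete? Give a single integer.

Answer: 15

Derivation:
After 1 (seek(11, SET)): offset=11
After 2 (seek(-12, END)): offset=3
After 3 (tell()): offset=3
After 4 (read(4)): returned '36LS', offset=7
After 5 (read(7)): returned 'EY5UQVZ', offset=14
After 6 (read(7)): returned 'Y', offset=15
After 7 (seek(+3, CUR)): offset=15
After 8 (read(2)): returned '', offset=15
After 9 (tell()): offset=15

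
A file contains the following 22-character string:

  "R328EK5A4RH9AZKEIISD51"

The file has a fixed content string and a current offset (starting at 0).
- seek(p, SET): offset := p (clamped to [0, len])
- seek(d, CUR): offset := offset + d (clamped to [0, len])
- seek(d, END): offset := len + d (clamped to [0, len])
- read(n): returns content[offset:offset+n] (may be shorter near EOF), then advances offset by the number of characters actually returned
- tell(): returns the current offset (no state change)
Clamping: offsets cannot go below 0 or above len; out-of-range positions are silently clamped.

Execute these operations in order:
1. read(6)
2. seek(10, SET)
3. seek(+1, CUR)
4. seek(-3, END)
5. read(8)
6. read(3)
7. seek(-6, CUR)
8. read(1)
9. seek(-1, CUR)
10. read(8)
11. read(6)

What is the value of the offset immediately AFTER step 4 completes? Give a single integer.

After 1 (read(6)): returned 'R328EK', offset=6
After 2 (seek(10, SET)): offset=10
After 3 (seek(+1, CUR)): offset=11
After 4 (seek(-3, END)): offset=19

Answer: 19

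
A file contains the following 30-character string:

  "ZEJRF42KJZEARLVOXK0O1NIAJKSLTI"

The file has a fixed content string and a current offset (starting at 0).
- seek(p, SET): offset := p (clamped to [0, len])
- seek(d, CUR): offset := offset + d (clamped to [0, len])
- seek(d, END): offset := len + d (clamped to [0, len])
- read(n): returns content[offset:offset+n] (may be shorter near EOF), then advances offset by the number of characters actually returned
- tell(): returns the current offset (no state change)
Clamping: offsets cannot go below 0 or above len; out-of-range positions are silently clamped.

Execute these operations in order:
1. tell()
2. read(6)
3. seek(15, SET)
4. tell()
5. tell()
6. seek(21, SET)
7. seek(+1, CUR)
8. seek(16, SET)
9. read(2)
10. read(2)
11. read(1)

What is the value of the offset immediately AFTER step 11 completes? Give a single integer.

Answer: 21

Derivation:
After 1 (tell()): offset=0
After 2 (read(6)): returned 'ZEJRF4', offset=6
After 3 (seek(15, SET)): offset=15
After 4 (tell()): offset=15
After 5 (tell()): offset=15
After 6 (seek(21, SET)): offset=21
After 7 (seek(+1, CUR)): offset=22
After 8 (seek(16, SET)): offset=16
After 9 (read(2)): returned 'XK', offset=18
After 10 (read(2)): returned '0O', offset=20
After 11 (read(1)): returned '1', offset=21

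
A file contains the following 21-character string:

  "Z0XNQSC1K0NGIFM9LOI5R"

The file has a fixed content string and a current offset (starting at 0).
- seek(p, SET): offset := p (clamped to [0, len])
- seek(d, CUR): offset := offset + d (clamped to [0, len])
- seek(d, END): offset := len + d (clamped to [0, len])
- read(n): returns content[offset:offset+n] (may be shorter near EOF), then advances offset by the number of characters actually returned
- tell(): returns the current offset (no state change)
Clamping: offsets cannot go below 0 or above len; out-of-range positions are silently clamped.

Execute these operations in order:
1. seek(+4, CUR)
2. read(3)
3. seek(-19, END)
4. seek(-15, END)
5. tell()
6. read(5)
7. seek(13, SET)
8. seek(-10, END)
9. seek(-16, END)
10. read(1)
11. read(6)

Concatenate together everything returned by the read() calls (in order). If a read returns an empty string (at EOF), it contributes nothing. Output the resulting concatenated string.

Answer: QSCC1K0NSC1K0NG

Derivation:
After 1 (seek(+4, CUR)): offset=4
After 2 (read(3)): returned 'QSC', offset=7
After 3 (seek(-19, END)): offset=2
After 4 (seek(-15, END)): offset=6
After 5 (tell()): offset=6
After 6 (read(5)): returned 'C1K0N', offset=11
After 7 (seek(13, SET)): offset=13
After 8 (seek(-10, END)): offset=11
After 9 (seek(-16, END)): offset=5
After 10 (read(1)): returned 'S', offset=6
After 11 (read(6)): returned 'C1K0NG', offset=12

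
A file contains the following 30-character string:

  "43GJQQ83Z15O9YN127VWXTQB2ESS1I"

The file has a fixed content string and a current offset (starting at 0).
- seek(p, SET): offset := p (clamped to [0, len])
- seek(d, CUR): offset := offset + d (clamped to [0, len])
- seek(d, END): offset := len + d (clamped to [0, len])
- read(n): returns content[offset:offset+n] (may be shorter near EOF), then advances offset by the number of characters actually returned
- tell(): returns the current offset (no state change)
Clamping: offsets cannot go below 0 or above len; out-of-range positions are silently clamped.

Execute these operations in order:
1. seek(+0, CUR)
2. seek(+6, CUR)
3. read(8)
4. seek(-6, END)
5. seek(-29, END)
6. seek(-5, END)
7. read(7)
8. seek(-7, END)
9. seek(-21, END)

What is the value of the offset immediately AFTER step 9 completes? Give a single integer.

Answer: 9

Derivation:
After 1 (seek(+0, CUR)): offset=0
After 2 (seek(+6, CUR)): offset=6
After 3 (read(8)): returned '83Z15O9Y', offset=14
After 4 (seek(-6, END)): offset=24
After 5 (seek(-29, END)): offset=1
After 6 (seek(-5, END)): offset=25
After 7 (read(7)): returned 'ESS1I', offset=30
After 8 (seek(-7, END)): offset=23
After 9 (seek(-21, END)): offset=9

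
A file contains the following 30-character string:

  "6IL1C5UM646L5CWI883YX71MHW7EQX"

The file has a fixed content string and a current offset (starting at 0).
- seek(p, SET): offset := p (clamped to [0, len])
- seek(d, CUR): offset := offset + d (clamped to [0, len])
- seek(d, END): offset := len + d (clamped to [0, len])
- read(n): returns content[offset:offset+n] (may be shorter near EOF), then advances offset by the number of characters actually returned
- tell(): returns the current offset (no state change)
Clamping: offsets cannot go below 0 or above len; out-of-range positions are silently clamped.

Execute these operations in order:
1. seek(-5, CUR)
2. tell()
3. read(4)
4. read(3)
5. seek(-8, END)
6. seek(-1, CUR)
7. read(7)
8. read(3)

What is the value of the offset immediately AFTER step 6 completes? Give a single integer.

After 1 (seek(-5, CUR)): offset=0
After 2 (tell()): offset=0
After 3 (read(4)): returned '6IL1', offset=4
After 4 (read(3)): returned 'C5U', offset=7
After 5 (seek(-8, END)): offset=22
After 6 (seek(-1, CUR)): offset=21

Answer: 21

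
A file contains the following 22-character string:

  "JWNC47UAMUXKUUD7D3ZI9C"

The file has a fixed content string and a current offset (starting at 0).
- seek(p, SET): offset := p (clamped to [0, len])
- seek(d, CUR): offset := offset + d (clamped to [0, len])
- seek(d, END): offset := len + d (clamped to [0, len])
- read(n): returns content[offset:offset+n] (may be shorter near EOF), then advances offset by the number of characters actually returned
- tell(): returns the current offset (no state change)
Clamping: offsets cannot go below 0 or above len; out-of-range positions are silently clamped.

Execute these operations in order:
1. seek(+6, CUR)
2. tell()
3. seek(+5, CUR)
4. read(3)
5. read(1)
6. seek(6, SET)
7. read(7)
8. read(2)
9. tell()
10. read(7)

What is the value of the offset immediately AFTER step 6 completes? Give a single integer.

After 1 (seek(+6, CUR)): offset=6
After 2 (tell()): offset=6
After 3 (seek(+5, CUR)): offset=11
After 4 (read(3)): returned 'KUU', offset=14
After 5 (read(1)): returned 'D', offset=15
After 6 (seek(6, SET)): offset=6

Answer: 6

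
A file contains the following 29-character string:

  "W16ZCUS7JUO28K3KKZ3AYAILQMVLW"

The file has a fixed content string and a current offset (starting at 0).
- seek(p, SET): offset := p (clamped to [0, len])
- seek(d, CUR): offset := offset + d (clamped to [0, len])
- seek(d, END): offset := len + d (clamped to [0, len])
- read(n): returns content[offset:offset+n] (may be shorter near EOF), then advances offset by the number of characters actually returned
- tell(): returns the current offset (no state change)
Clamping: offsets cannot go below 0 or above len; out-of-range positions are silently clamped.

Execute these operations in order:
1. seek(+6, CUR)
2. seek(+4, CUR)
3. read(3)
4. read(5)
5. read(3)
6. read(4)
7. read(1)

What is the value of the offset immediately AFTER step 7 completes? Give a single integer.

Answer: 26

Derivation:
After 1 (seek(+6, CUR)): offset=6
After 2 (seek(+4, CUR)): offset=10
After 3 (read(3)): returned 'O28', offset=13
After 4 (read(5)): returned 'K3KKZ', offset=18
After 5 (read(3)): returned '3AY', offset=21
After 6 (read(4)): returned 'AILQ', offset=25
After 7 (read(1)): returned 'M', offset=26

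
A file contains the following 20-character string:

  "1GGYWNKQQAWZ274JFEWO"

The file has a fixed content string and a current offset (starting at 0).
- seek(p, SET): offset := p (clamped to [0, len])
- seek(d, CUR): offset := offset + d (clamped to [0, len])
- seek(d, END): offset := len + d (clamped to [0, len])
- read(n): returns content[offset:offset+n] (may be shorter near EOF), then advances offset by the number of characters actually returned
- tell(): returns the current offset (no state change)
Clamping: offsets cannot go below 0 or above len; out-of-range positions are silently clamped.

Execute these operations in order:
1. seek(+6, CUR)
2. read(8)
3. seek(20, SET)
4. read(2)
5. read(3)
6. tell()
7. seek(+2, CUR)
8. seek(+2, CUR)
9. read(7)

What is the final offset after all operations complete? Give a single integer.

Answer: 20

Derivation:
After 1 (seek(+6, CUR)): offset=6
After 2 (read(8)): returned 'KQQAWZ27', offset=14
After 3 (seek(20, SET)): offset=20
After 4 (read(2)): returned '', offset=20
After 5 (read(3)): returned '', offset=20
After 6 (tell()): offset=20
After 7 (seek(+2, CUR)): offset=20
After 8 (seek(+2, CUR)): offset=20
After 9 (read(7)): returned '', offset=20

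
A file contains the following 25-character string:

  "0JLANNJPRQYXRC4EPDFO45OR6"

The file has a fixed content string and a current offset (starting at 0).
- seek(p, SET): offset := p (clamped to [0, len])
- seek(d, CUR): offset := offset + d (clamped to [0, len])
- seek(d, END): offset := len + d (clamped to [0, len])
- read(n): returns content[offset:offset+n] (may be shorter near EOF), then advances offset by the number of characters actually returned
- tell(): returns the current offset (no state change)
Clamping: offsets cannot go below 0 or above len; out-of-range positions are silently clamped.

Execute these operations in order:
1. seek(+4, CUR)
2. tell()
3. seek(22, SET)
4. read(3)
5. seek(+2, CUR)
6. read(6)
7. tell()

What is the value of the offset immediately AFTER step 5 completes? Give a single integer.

Answer: 25

Derivation:
After 1 (seek(+4, CUR)): offset=4
After 2 (tell()): offset=4
After 3 (seek(22, SET)): offset=22
After 4 (read(3)): returned 'OR6', offset=25
After 5 (seek(+2, CUR)): offset=25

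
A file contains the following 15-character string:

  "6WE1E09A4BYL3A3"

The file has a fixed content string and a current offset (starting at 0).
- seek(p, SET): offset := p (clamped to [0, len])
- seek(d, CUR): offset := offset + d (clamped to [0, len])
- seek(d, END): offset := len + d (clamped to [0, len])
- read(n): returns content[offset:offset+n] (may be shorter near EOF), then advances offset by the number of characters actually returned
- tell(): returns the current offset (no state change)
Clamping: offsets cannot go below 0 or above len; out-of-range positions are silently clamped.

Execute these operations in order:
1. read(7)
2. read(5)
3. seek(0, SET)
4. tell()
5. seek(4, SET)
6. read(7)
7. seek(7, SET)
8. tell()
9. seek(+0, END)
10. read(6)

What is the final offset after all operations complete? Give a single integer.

Answer: 15

Derivation:
After 1 (read(7)): returned '6WE1E09', offset=7
After 2 (read(5)): returned 'A4BYL', offset=12
After 3 (seek(0, SET)): offset=0
After 4 (tell()): offset=0
After 5 (seek(4, SET)): offset=4
After 6 (read(7)): returned 'E09A4BY', offset=11
After 7 (seek(7, SET)): offset=7
After 8 (tell()): offset=7
After 9 (seek(+0, END)): offset=15
After 10 (read(6)): returned '', offset=15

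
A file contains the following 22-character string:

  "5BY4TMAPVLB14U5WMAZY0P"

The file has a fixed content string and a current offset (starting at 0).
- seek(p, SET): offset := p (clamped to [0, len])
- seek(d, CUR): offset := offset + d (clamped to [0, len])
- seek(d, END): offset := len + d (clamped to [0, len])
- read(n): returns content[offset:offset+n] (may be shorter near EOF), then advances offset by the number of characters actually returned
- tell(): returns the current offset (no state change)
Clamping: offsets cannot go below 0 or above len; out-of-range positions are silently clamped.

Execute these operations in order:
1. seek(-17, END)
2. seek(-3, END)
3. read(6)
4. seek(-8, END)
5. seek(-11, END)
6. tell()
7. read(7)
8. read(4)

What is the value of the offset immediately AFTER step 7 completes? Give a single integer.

After 1 (seek(-17, END)): offset=5
After 2 (seek(-3, END)): offset=19
After 3 (read(6)): returned 'Y0P', offset=22
After 4 (seek(-8, END)): offset=14
After 5 (seek(-11, END)): offset=11
After 6 (tell()): offset=11
After 7 (read(7)): returned '14U5WMA', offset=18

Answer: 18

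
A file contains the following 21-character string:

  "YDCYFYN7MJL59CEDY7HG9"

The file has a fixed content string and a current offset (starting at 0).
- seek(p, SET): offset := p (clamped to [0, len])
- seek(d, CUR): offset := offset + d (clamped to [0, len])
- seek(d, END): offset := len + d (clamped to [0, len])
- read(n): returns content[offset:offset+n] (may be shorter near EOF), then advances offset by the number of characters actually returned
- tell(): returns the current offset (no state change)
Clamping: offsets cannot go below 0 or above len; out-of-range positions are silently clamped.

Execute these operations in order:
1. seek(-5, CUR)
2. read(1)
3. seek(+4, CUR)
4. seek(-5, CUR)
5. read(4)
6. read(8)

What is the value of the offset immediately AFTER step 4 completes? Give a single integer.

After 1 (seek(-5, CUR)): offset=0
After 2 (read(1)): returned 'Y', offset=1
After 3 (seek(+4, CUR)): offset=5
After 4 (seek(-5, CUR)): offset=0

Answer: 0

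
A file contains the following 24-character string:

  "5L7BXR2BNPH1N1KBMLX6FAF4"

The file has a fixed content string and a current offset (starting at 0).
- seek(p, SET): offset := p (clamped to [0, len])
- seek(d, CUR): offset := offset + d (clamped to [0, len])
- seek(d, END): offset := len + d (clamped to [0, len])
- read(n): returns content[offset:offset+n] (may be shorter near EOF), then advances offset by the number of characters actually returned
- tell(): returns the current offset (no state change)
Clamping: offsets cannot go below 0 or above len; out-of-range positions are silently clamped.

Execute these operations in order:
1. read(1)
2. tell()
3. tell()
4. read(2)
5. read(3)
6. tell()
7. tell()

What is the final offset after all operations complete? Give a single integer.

Answer: 6

Derivation:
After 1 (read(1)): returned '5', offset=1
After 2 (tell()): offset=1
After 3 (tell()): offset=1
After 4 (read(2)): returned 'L7', offset=3
After 5 (read(3)): returned 'BXR', offset=6
After 6 (tell()): offset=6
After 7 (tell()): offset=6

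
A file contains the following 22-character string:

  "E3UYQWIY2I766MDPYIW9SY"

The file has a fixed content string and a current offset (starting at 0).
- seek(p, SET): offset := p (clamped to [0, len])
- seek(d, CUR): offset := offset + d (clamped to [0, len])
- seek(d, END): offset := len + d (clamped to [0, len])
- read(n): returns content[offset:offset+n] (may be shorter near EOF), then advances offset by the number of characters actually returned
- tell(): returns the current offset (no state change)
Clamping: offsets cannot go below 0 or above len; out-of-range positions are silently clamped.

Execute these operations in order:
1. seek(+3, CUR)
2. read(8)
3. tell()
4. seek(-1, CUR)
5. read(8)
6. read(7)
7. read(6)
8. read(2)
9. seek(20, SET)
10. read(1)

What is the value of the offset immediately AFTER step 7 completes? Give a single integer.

After 1 (seek(+3, CUR)): offset=3
After 2 (read(8)): returned 'YQWIY2I7', offset=11
After 3 (tell()): offset=11
After 4 (seek(-1, CUR)): offset=10
After 5 (read(8)): returned '766MDPYI', offset=18
After 6 (read(7)): returned 'W9SY', offset=22
After 7 (read(6)): returned '', offset=22

Answer: 22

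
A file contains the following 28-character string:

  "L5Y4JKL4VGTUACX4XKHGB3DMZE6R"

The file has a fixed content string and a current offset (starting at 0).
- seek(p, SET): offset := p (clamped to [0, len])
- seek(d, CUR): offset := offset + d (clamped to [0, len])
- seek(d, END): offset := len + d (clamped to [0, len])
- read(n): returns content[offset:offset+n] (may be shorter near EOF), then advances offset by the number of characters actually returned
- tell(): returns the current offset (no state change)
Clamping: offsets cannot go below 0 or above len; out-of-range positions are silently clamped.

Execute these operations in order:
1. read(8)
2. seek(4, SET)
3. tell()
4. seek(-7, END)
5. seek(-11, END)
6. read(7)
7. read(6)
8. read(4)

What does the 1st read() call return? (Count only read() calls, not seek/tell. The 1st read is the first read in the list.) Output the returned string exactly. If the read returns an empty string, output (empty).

After 1 (read(8)): returned 'L5Y4JKL4', offset=8
After 2 (seek(4, SET)): offset=4
After 3 (tell()): offset=4
After 4 (seek(-7, END)): offset=21
After 5 (seek(-11, END)): offset=17
After 6 (read(7)): returned 'KHGB3DM', offset=24
After 7 (read(6)): returned 'ZE6R', offset=28
After 8 (read(4)): returned '', offset=28

Answer: L5Y4JKL4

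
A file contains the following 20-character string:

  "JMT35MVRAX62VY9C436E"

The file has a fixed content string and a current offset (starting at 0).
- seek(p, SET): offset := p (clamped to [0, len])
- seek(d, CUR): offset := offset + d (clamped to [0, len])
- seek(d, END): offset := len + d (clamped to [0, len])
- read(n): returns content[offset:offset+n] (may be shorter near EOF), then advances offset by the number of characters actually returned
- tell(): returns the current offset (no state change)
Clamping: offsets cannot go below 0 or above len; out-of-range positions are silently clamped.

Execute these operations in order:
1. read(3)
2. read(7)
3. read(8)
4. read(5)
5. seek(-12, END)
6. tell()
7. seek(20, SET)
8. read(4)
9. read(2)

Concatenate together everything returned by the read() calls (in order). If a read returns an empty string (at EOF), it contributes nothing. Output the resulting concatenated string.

After 1 (read(3)): returned 'JMT', offset=3
After 2 (read(7)): returned '35MVRAX', offset=10
After 3 (read(8)): returned '62VY9C43', offset=18
After 4 (read(5)): returned '6E', offset=20
After 5 (seek(-12, END)): offset=8
After 6 (tell()): offset=8
After 7 (seek(20, SET)): offset=20
After 8 (read(4)): returned '', offset=20
After 9 (read(2)): returned '', offset=20

Answer: JMT35MVRAX62VY9C436E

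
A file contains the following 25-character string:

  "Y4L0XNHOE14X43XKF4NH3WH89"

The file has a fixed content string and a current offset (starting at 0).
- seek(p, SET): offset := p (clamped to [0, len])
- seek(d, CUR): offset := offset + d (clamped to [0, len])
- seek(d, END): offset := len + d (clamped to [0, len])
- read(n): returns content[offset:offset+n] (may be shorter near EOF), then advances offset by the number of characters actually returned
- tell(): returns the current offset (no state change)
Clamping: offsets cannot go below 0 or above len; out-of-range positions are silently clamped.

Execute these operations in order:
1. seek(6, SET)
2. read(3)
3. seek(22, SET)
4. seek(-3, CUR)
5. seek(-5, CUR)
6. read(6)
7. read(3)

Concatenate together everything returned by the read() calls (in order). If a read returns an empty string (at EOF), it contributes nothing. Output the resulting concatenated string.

After 1 (seek(6, SET)): offset=6
After 2 (read(3)): returned 'HOE', offset=9
After 3 (seek(22, SET)): offset=22
After 4 (seek(-3, CUR)): offset=19
After 5 (seek(-5, CUR)): offset=14
After 6 (read(6)): returned 'XKF4NH', offset=20
After 7 (read(3)): returned '3WH', offset=23

Answer: HOEXKF4NH3WH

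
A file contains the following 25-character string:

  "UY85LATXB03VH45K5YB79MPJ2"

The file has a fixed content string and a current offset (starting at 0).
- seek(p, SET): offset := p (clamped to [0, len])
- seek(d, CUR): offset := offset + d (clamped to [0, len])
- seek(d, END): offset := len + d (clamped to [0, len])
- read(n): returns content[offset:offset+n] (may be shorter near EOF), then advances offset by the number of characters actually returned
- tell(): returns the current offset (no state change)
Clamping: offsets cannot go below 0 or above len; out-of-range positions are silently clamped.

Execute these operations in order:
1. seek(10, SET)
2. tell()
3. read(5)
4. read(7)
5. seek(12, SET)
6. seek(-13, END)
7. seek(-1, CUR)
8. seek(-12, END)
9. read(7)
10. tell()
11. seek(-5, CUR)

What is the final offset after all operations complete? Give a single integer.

After 1 (seek(10, SET)): offset=10
After 2 (tell()): offset=10
After 3 (read(5)): returned '3VH45', offset=15
After 4 (read(7)): returned 'K5YB79M', offset=22
After 5 (seek(12, SET)): offset=12
After 6 (seek(-13, END)): offset=12
After 7 (seek(-1, CUR)): offset=11
After 8 (seek(-12, END)): offset=13
After 9 (read(7)): returned '45K5YB7', offset=20
After 10 (tell()): offset=20
After 11 (seek(-5, CUR)): offset=15

Answer: 15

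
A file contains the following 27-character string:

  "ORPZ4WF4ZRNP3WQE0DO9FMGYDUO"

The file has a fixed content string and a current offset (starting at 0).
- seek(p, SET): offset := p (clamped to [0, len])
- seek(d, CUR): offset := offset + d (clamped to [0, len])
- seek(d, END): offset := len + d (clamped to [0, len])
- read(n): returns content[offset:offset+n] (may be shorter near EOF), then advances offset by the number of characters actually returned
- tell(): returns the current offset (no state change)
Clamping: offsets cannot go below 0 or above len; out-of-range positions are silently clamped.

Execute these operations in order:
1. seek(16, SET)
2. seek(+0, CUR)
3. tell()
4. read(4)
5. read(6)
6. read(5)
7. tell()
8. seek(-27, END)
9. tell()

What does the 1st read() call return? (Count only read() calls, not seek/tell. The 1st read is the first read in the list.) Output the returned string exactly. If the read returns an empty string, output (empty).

Answer: 0DO9

Derivation:
After 1 (seek(16, SET)): offset=16
After 2 (seek(+0, CUR)): offset=16
After 3 (tell()): offset=16
After 4 (read(4)): returned '0DO9', offset=20
After 5 (read(6)): returned 'FMGYDU', offset=26
After 6 (read(5)): returned 'O', offset=27
After 7 (tell()): offset=27
After 8 (seek(-27, END)): offset=0
After 9 (tell()): offset=0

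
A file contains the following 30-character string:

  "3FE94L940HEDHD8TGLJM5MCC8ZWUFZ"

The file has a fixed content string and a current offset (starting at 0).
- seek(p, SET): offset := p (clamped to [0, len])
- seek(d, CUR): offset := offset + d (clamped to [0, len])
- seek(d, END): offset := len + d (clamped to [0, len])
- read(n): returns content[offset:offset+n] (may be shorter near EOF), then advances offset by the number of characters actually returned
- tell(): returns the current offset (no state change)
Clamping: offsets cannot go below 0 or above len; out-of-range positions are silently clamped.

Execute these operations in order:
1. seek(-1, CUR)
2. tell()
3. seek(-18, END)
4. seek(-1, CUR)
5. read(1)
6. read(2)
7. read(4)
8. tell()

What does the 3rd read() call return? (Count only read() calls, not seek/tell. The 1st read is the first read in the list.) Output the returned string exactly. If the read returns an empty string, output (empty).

Answer: 8TGL

Derivation:
After 1 (seek(-1, CUR)): offset=0
After 2 (tell()): offset=0
After 3 (seek(-18, END)): offset=12
After 4 (seek(-1, CUR)): offset=11
After 5 (read(1)): returned 'D', offset=12
After 6 (read(2)): returned 'HD', offset=14
After 7 (read(4)): returned '8TGL', offset=18
After 8 (tell()): offset=18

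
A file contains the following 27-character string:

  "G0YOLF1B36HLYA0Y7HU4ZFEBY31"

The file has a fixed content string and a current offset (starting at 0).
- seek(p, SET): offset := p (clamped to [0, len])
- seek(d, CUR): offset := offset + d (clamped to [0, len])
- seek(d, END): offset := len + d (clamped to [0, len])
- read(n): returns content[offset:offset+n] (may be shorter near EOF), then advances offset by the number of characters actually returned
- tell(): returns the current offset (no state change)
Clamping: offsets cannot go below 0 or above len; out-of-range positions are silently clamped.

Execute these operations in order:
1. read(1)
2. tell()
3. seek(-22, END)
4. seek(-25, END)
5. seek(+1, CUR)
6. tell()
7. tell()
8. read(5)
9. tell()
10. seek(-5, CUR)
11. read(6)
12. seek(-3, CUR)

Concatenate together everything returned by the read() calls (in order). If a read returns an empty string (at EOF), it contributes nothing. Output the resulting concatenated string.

After 1 (read(1)): returned 'G', offset=1
After 2 (tell()): offset=1
After 3 (seek(-22, END)): offset=5
After 4 (seek(-25, END)): offset=2
After 5 (seek(+1, CUR)): offset=3
After 6 (tell()): offset=3
After 7 (tell()): offset=3
After 8 (read(5)): returned 'OLF1B', offset=8
After 9 (tell()): offset=8
After 10 (seek(-5, CUR)): offset=3
After 11 (read(6)): returned 'OLF1B3', offset=9
After 12 (seek(-3, CUR)): offset=6

Answer: GOLF1BOLF1B3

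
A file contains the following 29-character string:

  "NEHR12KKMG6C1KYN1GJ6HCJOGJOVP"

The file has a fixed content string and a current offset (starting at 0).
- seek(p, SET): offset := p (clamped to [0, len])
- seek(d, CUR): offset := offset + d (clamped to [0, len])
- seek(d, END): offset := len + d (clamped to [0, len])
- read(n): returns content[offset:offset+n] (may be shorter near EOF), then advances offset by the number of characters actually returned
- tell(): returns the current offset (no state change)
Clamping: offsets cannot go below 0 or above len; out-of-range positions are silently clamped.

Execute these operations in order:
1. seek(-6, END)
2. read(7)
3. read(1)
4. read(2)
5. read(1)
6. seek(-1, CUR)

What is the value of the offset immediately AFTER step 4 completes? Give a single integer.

After 1 (seek(-6, END)): offset=23
After 2 (read(7)): returned 'OGJOVP', offset=29
After 3 (read(1)): returned '', offset=29
After 4 (read(2)): returned '', offset=29

Answer: 29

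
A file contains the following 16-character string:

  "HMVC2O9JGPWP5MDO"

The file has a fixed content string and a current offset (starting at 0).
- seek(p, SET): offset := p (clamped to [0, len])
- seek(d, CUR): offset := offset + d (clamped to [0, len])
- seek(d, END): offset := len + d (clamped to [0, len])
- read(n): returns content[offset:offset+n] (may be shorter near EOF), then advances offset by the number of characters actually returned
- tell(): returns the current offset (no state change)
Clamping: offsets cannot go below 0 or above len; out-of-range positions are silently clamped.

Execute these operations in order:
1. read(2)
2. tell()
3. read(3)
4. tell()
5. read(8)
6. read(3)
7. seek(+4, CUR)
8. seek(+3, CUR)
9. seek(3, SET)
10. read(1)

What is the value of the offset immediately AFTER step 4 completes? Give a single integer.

After 1 (read(2)): returned 'HM', offset=2
After 2 (tell()): offset=2
After 3 (read(3)): returned 'VC2', offset=5
After 4 (tell()): offset=5

Answer: 5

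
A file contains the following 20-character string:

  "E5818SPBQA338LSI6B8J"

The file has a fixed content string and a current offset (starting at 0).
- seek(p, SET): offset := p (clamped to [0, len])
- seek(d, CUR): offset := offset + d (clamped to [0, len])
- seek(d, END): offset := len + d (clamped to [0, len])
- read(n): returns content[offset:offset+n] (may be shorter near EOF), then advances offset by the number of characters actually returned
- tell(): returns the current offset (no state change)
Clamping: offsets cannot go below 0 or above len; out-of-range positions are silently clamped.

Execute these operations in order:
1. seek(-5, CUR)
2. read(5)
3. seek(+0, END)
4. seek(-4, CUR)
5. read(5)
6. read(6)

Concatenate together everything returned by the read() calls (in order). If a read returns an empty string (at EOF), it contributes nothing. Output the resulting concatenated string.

Answer: E58186B8J

Derivation:
After 1 (seek(-5, CUR)): offset=0
After 2 (read(5)): returned 'E5818', offset=5
After 3 (seek(+0, END)): offset=20
After 4 (seek(-4, CUR)): offset=16
After 5 (read(5)): returned '6B8J', offset=20
After 6 (read(6)): returned '', offset=20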